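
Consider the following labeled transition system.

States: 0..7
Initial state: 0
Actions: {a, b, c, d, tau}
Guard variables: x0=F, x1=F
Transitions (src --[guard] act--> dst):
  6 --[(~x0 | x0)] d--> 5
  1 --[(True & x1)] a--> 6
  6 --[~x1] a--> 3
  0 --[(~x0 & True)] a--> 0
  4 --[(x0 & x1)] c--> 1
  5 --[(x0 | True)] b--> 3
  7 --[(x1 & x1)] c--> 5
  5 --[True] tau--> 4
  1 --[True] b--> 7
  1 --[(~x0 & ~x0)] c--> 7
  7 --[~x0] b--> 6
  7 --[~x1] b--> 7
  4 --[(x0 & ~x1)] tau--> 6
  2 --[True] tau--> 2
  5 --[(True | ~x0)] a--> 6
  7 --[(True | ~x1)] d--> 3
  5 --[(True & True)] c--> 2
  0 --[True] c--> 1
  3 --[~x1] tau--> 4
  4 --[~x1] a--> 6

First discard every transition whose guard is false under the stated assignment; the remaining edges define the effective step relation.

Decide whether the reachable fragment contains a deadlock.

Answer: DEADLOCK-FREE

Analysis:
Reach set: {0,1,2,3,4,5,6,7}
  0: a→0  c→1  [deg 2]
  1: b→7  c→7  [deg 2]
  2: tau→2  [deg 1]
  3: tau→4  [deg 1]
  4: a→6  [deg 1]
  5: a→6  b→3  c→2  tau→4  [deg 4]
  6: a→3  d→5  [deg 2]
  7: b→6  b→7  d→3  [deg 3]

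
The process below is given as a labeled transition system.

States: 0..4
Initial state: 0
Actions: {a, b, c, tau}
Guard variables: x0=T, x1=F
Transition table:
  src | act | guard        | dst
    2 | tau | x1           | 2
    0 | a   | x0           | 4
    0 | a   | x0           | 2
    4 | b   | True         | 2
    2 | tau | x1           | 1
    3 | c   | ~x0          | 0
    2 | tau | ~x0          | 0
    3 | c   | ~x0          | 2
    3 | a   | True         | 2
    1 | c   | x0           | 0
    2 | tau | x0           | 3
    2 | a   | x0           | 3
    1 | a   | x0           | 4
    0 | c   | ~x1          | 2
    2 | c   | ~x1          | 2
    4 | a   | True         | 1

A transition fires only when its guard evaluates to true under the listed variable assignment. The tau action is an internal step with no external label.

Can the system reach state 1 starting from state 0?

Answer: REACHABLE

Working:
11 transition(s) survive guard evaluation.
depth 0: {0}
depth 1: {2,4}  total {0,2,4}
depth 2: {1,3}  total {0,1,2,3,4}
Reachable = {0,1,2,3,4}
Path to 1: a·a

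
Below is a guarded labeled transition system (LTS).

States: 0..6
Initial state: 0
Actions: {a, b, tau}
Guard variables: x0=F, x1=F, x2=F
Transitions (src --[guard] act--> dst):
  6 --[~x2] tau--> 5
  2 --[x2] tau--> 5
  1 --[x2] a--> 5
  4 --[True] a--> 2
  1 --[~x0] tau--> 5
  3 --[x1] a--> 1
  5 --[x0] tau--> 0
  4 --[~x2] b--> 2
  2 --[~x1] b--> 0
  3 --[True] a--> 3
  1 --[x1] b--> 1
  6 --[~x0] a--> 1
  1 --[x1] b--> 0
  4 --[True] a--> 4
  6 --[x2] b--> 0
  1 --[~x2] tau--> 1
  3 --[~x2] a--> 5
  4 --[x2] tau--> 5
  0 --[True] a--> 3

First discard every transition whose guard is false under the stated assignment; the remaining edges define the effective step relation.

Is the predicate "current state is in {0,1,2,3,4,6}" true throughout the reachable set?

Inv-set: {0,1,2,3,4,6}
Reachable = {0,3,5}
  0: ok
  3: ok
  5: ✗ unsafe
counterexample path to 5: a·a

Answer: INVARIANT VIOLATED at state 5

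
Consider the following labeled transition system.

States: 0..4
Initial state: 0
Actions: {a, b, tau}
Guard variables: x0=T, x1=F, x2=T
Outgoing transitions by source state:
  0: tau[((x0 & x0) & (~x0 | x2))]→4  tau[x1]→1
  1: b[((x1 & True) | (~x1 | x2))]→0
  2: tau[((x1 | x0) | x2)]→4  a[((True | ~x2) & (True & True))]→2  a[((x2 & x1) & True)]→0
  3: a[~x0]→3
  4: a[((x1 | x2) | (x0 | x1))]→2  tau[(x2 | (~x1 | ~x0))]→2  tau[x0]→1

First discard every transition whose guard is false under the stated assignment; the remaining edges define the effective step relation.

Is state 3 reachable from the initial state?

Answer: UNREACHABLE

Trace:
Guard filter leaves 7 enabled edge(s).
L0 = {0}
L1 = {4}  total {0,4}
L2 = {1,2}  total {0,1,2,4}
R = {0,1,2,4}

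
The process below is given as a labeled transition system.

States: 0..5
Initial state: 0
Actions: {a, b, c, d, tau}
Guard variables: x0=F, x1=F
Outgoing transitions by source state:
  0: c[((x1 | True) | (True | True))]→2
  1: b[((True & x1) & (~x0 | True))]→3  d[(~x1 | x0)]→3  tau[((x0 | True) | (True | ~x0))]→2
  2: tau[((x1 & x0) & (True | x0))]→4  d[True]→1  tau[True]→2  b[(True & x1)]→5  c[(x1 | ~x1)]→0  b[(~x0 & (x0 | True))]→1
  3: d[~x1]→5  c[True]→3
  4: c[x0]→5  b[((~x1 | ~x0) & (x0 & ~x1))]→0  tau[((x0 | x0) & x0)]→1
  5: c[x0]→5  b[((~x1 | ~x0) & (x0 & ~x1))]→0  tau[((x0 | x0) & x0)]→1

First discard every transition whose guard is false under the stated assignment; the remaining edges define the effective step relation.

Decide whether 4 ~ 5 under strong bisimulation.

Bisimulation quotient by refinement:
  P[0] = {{0,1,2,3,4,5}}
  P[1] = {{0},{1},{2},{3},{4,5}}
Fixed point at round 2; 5 class(es).
class of 4: {4,5}; class of 5: {4,5}

Answer: BISIMILAR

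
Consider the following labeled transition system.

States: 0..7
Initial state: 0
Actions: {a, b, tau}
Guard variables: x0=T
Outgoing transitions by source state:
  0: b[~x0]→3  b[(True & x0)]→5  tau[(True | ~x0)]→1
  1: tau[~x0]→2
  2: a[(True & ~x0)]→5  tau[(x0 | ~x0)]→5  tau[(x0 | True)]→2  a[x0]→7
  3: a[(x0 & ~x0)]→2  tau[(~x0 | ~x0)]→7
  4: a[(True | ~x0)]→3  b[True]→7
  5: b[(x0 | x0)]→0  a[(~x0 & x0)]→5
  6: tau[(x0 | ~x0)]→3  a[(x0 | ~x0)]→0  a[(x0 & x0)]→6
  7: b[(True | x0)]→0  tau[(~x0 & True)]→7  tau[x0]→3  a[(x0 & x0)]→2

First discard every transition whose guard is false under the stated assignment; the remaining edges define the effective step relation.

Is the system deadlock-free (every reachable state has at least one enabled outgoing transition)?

Answer: DEADLOCK at state 1

Trace:
R = {0,1,5}
  0: b→5  tau→1  [2 out]
  1: ∅  [no exit]
  5: b→0  [1 out]
witness 1: tau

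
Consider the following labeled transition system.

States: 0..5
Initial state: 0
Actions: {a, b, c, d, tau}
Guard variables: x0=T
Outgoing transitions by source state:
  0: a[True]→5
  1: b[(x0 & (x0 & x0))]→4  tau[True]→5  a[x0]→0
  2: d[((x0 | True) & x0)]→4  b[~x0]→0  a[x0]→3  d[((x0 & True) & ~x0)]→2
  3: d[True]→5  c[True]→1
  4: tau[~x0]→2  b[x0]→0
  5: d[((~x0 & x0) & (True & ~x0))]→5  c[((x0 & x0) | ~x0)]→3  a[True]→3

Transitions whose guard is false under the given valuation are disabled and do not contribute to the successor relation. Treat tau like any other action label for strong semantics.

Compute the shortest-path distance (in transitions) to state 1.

Answer: 3

Analysis:
Layered search for 1:
  L0 = {0}
  L1 = {5}
  L2 = {3}
  L3 = {1}
1 enters at depth 3; path a·a·c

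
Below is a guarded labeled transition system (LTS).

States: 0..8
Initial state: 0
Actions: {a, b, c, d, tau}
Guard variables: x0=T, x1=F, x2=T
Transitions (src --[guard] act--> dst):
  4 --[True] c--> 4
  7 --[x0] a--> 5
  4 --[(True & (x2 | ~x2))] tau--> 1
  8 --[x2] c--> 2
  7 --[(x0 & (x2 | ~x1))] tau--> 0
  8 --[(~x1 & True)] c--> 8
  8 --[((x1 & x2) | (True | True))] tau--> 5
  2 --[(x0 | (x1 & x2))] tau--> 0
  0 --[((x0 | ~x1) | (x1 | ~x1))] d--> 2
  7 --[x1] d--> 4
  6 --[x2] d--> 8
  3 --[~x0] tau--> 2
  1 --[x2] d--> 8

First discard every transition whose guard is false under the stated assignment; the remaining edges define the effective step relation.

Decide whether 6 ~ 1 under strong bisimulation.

Compute ~ classes (split until stable):
  π0 = {{0,1,2,3,4,5,6,7,8}}
  π1 = {{0,1,6},{2},{3,5},{4,8},{7}}
  π2 = {{0},{1,6},{2},{3,5},{4},{7},{8}}
7 equivalence class(es) (converged in 3)
class of 6: {1,6}; class of 1: {1,6}

Answer: BISIMILAR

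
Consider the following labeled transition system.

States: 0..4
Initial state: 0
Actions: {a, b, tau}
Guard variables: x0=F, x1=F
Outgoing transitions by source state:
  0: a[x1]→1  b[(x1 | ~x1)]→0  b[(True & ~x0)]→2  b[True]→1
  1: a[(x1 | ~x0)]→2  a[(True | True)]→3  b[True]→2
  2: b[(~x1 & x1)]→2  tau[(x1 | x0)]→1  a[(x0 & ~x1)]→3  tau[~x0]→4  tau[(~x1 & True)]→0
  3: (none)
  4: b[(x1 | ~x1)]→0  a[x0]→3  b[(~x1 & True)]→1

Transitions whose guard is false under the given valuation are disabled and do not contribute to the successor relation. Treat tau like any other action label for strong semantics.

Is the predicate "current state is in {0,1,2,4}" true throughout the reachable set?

Answer: INVARIANT VIOLATED at state 3

Trace:
Allowed set {0,1,2,4}
Reachable = {0,1,2,3,4}
  0: safe
  1: safe
  2: safe
  3: outside
  4: safe
reach 3 via b·a — violates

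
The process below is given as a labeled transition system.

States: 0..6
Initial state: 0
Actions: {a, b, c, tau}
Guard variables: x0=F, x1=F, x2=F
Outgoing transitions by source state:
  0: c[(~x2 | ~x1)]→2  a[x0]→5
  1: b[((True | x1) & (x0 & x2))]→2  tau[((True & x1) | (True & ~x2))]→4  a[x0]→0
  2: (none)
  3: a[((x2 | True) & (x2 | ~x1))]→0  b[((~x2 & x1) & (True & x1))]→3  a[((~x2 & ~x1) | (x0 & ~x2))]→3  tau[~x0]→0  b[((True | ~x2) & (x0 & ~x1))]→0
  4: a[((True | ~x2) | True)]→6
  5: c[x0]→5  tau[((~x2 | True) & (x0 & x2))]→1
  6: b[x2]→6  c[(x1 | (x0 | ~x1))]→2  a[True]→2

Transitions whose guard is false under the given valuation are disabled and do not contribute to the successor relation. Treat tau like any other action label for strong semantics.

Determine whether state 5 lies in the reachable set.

Guard filter leaves 8 enabled edge(s).
L0 = {0}
L1 = {2}  now seen {0,2}
Reach set: {0,2}

Answer: UNREACHABLE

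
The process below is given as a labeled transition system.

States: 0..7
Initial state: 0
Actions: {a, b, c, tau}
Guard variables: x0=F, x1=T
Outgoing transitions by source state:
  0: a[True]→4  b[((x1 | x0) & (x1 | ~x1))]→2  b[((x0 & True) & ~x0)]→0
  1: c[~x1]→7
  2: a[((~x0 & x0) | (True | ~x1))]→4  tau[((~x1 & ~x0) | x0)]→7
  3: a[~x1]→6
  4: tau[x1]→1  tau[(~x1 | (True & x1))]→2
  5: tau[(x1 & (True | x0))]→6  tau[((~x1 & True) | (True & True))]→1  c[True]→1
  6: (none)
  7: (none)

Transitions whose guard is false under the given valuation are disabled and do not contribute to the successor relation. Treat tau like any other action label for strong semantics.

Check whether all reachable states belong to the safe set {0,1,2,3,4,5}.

Answer: INVARIANT HOLDS

Analysis:
Allowed set {0,1,2,3,4,5}
Reach set: {0,1,2,4}
  0: ✓
  1: ✓
  2: ✓
  4: ✓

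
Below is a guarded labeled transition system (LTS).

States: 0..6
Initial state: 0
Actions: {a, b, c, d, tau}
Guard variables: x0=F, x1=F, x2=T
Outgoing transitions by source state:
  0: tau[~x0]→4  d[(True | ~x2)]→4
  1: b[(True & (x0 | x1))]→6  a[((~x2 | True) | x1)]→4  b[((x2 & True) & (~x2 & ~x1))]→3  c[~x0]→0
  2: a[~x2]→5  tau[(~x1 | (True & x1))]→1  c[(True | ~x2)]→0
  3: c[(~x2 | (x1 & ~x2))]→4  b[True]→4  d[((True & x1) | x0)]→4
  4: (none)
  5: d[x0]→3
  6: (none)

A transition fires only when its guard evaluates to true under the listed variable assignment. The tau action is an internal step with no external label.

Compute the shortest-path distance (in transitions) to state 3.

Answer: UNREACHABLE

Trace:
Layered search for 3:
  Layer 0: {0}
  Layer 1: {4}
3 never appears.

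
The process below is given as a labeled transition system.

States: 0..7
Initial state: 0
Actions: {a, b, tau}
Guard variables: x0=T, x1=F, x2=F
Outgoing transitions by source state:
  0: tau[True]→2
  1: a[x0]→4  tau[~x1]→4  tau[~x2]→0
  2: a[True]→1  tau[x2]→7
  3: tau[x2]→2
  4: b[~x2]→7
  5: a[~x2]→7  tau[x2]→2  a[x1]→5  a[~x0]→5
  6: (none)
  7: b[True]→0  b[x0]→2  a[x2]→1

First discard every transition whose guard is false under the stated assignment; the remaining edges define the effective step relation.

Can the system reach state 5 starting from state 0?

Answer: UNREACHABLE

Analysis:
9 transition(s) survive guard evaluation.
L0 = {0}
L1 = {2}  now seen {0,2}
L2 = {1}  now seen {0,1,2}
L3 = {4}  now seen {0,1,2,4}
L4 = {7}  now seen {0,1,2,4,7}
R = {0,1,2,4,7}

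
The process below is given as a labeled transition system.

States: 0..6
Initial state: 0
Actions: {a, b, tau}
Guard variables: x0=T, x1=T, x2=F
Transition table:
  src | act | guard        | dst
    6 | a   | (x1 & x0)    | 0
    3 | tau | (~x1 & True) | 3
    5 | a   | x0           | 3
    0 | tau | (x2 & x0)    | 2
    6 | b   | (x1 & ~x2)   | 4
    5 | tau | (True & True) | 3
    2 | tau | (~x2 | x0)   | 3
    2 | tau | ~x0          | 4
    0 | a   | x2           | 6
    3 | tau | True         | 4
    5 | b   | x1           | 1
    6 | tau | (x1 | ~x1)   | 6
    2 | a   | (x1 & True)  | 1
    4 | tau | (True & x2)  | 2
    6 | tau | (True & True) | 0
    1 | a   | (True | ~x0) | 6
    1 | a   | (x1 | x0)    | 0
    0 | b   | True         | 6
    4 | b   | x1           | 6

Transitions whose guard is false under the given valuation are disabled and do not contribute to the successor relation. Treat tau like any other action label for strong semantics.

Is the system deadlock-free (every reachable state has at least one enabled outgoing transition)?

Answer: DEADLOCK-FREE

Working:
R = {0,4,6}
  0: b→6  [1 exit(s)]
  4: b→6  [1 exit(s)]
  6: a→0  b→4  tau→0  tau→6  [4 exit(s)]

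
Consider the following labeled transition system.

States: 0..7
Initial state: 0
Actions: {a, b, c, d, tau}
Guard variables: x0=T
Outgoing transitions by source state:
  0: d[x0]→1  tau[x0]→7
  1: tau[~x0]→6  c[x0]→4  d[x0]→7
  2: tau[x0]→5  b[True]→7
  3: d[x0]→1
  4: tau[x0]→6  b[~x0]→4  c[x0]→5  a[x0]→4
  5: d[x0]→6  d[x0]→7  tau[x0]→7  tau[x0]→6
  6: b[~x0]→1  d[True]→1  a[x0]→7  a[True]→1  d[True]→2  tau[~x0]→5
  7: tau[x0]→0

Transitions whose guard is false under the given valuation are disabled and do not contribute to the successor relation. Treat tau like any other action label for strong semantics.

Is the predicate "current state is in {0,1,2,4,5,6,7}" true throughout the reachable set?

Allowed set {0,1,2,4,5,6,7}
Reachable = {0,1,2,4,5,6,7}
  0: safe
  1: safe
  2: safe
  4: safe
  5: safe
  6: safe
  7: safe

Answer: INVARIANT HOLDS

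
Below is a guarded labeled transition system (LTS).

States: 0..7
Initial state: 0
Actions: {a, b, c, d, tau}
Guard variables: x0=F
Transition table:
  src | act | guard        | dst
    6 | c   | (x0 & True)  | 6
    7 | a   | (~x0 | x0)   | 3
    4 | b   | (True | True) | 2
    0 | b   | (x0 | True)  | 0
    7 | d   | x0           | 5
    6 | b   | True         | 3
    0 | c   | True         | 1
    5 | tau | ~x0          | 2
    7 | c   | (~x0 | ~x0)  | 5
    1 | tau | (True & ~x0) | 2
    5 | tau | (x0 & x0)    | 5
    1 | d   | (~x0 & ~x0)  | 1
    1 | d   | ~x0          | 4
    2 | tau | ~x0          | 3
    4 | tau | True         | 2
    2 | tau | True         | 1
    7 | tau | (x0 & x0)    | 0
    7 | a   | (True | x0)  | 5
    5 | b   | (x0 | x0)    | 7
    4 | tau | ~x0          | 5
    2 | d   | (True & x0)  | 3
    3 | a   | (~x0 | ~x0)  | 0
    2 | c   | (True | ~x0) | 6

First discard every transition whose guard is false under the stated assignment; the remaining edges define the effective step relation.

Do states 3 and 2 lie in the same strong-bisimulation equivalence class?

Bisimulation quotient by refinement:
  π0 = {{0,1,2,3,4,5,6,7}}
  π1 = {{0},{1},{2},{3},{4},{5},{6},{7}}
8 equivalence class(es) (converged in 2)
3∈{3}, 2∈{2}

Answer: NOT BISIMILAR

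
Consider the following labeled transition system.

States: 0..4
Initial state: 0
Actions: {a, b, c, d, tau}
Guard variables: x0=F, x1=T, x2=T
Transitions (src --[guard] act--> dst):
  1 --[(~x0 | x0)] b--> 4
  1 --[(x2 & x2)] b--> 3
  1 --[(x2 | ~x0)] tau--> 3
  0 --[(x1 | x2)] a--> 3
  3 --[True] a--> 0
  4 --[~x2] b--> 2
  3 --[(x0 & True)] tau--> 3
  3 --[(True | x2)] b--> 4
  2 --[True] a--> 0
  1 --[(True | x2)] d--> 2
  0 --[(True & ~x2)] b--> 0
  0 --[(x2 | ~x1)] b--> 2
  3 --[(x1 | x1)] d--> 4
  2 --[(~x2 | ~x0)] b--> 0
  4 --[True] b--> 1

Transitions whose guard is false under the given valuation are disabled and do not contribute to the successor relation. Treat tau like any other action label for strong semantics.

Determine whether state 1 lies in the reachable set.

Answer: REACHABLE

Analysis:
12 transition(s) survive guard evaluation.
Layer 0: {0}
Layer 1: {2,3}  total {0,2,3}
Layer 2: {4}  total {0,2,3,4}
Layer 3: {1}  total {0,1,2,3,4}
Reach set: {0,1,2,3,4}
trace reaching 1: a·b·b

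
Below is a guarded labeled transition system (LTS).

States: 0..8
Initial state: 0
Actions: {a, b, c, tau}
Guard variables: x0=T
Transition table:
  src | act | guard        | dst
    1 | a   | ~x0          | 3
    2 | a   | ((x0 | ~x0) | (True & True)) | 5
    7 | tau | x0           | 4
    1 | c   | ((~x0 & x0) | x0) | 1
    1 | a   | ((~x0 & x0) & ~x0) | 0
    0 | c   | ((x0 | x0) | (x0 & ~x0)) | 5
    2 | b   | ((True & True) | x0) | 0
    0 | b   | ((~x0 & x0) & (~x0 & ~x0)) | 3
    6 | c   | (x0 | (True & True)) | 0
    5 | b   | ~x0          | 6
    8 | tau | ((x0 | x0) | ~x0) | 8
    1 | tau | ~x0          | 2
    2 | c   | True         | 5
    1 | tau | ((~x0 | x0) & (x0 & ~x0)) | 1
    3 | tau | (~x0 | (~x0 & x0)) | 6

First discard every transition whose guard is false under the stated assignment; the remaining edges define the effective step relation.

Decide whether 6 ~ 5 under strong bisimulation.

Bisimulation quotient by refinement:
  P[0] = {{0,1,2,3,4,5,6,7,8}}
  P[1] = {{0,1,6},{2},{3,4,5},{7,8}}
  P[2] = {{0},{1,6},{2},{3,4,5},{7},{8}}
  P[3] = {{0},{1},{2},{3,4,5},{6},{7},{8}}
Fixed point at round 4; 7 class(es).
class of 6: {6}; class of 5: {3,4,5}

Answer: NOT BISIMILAR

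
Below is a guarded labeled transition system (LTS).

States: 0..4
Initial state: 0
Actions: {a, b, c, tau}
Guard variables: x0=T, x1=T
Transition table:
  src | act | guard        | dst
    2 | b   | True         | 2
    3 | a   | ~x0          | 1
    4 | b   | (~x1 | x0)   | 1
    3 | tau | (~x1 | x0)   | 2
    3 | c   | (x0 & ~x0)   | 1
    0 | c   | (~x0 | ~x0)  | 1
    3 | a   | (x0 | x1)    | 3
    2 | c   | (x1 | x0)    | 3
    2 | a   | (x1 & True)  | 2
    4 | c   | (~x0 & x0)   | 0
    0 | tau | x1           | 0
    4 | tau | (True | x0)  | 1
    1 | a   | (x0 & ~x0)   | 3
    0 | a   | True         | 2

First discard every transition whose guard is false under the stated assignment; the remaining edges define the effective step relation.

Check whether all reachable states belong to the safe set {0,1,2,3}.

Answer: INVARIANT HOLDS

Working:
Inv-set: {0,1,2,3}
R = {0,2,3}
  0: safe
  2: safe
  3: safe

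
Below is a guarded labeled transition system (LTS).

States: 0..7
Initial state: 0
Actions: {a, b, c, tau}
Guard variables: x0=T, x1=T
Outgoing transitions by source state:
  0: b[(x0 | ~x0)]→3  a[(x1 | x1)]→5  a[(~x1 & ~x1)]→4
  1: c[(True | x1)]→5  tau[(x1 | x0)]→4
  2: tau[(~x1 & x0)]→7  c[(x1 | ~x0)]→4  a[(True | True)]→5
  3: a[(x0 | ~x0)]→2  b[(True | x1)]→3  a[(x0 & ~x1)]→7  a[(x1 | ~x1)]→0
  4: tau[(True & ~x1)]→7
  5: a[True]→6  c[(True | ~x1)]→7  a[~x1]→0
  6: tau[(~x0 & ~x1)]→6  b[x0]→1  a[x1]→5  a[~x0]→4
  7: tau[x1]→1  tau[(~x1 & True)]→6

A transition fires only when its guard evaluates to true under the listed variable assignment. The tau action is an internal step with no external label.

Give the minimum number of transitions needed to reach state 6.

BFS to 6:
  depth 0: {0}
  depth 1: {3,5}
  depth 2: {2,6,7}
first hit 6 at d=2 via a·a

Answer: 2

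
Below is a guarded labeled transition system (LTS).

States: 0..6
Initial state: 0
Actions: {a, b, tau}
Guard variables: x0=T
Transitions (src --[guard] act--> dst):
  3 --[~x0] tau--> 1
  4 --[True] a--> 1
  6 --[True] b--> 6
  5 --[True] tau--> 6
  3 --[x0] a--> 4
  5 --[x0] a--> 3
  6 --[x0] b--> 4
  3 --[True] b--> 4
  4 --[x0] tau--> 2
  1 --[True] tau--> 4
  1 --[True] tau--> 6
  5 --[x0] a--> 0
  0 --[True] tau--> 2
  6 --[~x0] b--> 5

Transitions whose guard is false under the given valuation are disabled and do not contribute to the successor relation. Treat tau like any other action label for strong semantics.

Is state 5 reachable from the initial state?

After dropping false guards: 12 live edges.
L0 = {0}
L1 = {2}  total {0,2}
R = {0,2}

Answer: UNREACHABLE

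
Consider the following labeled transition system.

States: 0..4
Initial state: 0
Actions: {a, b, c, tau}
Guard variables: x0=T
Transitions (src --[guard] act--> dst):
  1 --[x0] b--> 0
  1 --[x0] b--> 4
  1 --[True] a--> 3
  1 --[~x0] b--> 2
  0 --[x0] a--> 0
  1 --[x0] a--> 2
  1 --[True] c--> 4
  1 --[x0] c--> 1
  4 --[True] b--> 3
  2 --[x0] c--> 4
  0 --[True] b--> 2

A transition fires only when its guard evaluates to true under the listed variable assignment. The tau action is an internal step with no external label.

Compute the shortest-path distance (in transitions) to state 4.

Answer: 2

Working:
Layered search for 4:
  depth 0: {0}
  depth 1: {2}
  depth 2: {4}
depth(4)=2, e.g. b·c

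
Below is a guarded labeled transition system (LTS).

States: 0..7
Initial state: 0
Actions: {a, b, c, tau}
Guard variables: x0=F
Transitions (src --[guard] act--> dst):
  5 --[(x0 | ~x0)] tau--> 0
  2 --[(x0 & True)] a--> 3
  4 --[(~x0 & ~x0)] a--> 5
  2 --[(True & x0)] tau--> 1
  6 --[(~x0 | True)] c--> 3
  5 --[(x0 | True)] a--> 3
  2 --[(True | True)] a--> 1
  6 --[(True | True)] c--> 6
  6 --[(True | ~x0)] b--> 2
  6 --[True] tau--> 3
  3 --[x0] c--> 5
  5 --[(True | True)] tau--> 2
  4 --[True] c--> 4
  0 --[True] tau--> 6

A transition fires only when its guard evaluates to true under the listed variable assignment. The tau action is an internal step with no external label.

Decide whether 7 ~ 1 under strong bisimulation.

Answer: BISIMILAR

Working:
Compute ~ classes (split until stable):
  round 0: {{0,1,2,3,4,5,6,7}}
  round 1: {{0},{1,3,7},{2},{4},{5},{6}}
6 equivalence class(es) (converged in 2)
[7]={1,3,7}  [1]={1,3,7}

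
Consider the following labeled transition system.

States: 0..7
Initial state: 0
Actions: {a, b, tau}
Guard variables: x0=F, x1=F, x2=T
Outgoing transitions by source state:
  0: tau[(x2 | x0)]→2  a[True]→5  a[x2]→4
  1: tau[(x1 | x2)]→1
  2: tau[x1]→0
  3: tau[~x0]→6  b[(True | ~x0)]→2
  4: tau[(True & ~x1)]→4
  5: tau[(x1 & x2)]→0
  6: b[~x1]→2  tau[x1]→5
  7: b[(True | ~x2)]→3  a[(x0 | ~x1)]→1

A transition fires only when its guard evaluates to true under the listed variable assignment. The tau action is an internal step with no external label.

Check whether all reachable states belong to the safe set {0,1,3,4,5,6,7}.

Answer: INVARIANT VIOLATED at state 2

Trace:
Inv-set: {0,1,3,4,5,6,7}
Reach set: {0,2,4,5}
  0: ok
  2: VIOLATES
  4: ok
  5: ok
reach 2 via tau — violates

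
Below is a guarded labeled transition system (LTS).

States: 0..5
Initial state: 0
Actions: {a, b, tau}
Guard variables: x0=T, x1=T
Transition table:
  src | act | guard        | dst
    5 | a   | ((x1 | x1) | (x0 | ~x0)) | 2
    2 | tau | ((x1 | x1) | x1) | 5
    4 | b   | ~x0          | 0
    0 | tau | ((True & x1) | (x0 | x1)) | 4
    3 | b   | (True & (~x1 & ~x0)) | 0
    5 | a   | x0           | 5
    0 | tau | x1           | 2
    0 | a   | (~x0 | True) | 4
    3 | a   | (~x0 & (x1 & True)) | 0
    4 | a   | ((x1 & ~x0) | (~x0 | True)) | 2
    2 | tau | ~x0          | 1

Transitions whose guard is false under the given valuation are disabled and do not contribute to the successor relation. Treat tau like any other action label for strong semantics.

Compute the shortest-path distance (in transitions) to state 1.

Layered search for 1:
  Layer 0: {0}
  Layer 1: {2,4}
  Layer 2: {5}
1 never appears.

Answer: UNREACHABLE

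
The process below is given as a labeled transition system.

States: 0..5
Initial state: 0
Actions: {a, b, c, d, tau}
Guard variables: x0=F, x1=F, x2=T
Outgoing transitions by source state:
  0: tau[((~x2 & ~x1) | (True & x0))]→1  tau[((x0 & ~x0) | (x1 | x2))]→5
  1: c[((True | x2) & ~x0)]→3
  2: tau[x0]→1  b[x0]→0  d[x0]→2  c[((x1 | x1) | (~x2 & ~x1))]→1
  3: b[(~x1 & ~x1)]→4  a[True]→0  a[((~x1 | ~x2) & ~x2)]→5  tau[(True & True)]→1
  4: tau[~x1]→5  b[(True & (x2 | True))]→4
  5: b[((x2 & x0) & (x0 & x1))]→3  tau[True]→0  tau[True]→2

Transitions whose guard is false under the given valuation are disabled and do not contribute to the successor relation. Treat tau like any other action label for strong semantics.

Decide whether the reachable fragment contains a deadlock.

Reach set: {0,2,5}
  0: tau→5  [1 exit(s)]
  2: ∅  [deadlock]
  5: tau→0  tau→2  [2 exit(s)]
trace reaching 2: tau·tau

Answer: DEADLOCK at state 2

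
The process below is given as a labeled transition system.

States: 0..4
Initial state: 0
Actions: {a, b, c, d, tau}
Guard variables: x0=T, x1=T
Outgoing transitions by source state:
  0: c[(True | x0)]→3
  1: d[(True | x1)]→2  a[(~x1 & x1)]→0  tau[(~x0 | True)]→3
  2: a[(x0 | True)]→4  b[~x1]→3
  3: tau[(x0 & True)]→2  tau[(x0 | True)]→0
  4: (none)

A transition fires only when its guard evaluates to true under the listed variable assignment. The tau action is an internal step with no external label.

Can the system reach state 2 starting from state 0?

After dropping false guards: 6 live edges.
Layer 0: {0}
Layer 1: {3}  cumulative {0,3}
Layer 2: {2}  cumulative {0,2,3}
Layer 3: {4}  cumulative {0,2,3,4}
R = {0,2,3,4}
witness 2: c·tau

Answer: REACHABLE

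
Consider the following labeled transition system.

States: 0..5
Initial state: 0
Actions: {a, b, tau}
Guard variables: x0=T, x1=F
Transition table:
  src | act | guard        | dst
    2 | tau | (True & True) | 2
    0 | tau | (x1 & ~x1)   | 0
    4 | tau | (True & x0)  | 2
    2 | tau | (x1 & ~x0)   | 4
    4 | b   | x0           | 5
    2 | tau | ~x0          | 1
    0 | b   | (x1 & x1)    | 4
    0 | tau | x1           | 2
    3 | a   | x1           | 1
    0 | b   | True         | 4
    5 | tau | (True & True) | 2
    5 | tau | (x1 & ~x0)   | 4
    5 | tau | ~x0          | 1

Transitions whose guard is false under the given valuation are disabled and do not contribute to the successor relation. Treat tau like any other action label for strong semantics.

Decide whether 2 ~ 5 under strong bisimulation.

Refine partition for ~:
  π0 = {{0,1,2,3,4,5}}
  π1 = {{0},{1,3},{2,5},{4}}
4 equivalence class(es) (converged in 2)
[2]={2,5}  [5]={2,5}

Answer: BISIMILAR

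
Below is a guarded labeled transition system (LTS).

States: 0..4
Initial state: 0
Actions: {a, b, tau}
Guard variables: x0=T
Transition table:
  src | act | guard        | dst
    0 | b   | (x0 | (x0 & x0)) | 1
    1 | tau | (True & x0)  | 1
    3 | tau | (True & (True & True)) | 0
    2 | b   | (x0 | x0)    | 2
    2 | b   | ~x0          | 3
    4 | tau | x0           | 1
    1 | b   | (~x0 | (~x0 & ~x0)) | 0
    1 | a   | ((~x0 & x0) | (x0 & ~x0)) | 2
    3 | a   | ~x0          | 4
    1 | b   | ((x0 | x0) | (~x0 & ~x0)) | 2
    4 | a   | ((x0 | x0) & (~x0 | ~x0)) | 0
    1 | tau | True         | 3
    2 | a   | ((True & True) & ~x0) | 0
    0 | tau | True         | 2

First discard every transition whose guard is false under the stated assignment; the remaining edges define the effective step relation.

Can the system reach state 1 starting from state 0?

Answer: REACHABLE

Working:
8 transition(s) survive guard evaluation.
Layer 0: {0}
Layer 1: {1,2}  now seen {0,1,2}
Layer 2: {3}  now seen {0,1,2,3}
R = {0,1,2,3}
trace reaching 1: b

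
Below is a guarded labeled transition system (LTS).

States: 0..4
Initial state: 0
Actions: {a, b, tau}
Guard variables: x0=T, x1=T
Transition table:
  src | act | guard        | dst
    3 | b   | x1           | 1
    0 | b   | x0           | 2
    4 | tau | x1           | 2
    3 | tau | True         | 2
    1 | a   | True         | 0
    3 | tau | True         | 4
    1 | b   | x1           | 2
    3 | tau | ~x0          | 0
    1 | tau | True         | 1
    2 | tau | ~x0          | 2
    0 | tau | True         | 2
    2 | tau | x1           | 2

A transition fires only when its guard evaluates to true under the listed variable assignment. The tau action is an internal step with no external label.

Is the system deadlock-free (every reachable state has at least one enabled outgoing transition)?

Answer: DEADLOCK-FREE

Analysis:
R = {0,2}
  0: b→2  tau→2  [2 out]
  2: tau→2  [1 out]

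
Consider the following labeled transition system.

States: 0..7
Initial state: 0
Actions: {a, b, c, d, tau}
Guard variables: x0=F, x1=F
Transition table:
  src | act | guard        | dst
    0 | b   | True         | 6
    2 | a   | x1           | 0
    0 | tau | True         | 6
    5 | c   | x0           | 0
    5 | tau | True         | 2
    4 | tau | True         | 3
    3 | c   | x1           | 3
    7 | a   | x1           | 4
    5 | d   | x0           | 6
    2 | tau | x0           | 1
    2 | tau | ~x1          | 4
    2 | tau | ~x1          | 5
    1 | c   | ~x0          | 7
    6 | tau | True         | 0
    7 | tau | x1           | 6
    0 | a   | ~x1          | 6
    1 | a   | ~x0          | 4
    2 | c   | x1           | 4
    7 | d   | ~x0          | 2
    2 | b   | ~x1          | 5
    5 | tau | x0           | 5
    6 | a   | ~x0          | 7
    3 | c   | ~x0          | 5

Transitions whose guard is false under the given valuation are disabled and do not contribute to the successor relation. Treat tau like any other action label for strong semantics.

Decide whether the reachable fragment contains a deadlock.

Reachable = {0,2,3,4,5,6,7}
  0: a→6  b→6  tau→6  [deg 3]
  2: b→5  tau→4  tau→5  [deg 3]
  3: c→5  [deg 1]
  4: tau→3  [deg 1]
  5: tau→2  [deg 1]
  6: a→7  tau→0  [deg 2]
  7: d→2  [deg 1]

Answer: DEADLOCK-FREE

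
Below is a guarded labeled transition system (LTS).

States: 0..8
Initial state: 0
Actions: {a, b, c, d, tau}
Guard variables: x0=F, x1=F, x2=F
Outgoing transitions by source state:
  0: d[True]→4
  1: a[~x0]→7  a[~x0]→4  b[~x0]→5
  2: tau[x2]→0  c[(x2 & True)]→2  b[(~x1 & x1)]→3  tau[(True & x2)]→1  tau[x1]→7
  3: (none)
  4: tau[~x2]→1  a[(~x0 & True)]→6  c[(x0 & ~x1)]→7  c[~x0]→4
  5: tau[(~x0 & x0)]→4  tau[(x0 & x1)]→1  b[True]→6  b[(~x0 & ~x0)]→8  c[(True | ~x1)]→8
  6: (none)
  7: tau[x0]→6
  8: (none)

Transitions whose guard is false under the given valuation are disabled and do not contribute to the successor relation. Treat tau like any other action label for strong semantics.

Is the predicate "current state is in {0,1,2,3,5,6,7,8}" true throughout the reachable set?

Answer: INVARIANT VIOLATED at state 4

Working:
Safe = {0,1,2,3,5,6,7,8}
R = {0,1,4,5,6,7,8}
  0: safe
  1: safe
  4: outside
  5: safe
  6: safe
  7: safe
  8: safe
counterexample path to 4: d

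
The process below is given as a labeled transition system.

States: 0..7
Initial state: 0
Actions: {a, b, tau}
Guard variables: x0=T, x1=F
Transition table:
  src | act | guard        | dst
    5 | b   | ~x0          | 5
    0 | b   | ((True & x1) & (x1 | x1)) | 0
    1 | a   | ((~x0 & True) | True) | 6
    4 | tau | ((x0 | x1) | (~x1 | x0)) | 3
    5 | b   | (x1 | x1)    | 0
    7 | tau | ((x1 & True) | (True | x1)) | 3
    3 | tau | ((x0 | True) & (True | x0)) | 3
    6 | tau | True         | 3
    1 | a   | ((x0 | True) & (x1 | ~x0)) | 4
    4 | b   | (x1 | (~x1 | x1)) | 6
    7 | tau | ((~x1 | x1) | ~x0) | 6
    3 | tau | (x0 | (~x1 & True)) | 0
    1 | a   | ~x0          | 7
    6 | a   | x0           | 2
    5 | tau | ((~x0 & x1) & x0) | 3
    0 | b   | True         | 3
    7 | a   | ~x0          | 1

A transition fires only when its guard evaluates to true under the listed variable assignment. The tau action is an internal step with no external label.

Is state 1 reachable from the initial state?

Answer: UNREACHABLE

Analysis:
10 transition(s) survive guard evaluation.
Layer 0: {0}
Layer 1: {3}  cumulative {0,3}
Reach set: {0,3}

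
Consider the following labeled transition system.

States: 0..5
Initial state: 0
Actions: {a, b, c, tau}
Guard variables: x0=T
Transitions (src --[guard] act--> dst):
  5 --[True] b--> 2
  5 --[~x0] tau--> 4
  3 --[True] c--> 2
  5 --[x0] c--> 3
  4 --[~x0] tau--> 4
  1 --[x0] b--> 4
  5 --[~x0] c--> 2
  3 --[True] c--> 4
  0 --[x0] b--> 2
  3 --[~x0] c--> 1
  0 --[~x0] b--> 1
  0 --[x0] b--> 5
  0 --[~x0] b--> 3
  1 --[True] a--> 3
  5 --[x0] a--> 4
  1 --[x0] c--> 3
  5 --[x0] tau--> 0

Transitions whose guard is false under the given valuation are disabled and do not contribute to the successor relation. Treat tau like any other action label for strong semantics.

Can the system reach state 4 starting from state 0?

11 transition(s) survive guard evaluation.
Layer 0: {0}
Layer 1: {2,5}  cumulative {0,2,5}
Layer 2: {3,4}  cumulative {0,2,3,4,5}
Reach set: {0,2,3,4,5}
witness 4: b·a

Answer: REACHABLE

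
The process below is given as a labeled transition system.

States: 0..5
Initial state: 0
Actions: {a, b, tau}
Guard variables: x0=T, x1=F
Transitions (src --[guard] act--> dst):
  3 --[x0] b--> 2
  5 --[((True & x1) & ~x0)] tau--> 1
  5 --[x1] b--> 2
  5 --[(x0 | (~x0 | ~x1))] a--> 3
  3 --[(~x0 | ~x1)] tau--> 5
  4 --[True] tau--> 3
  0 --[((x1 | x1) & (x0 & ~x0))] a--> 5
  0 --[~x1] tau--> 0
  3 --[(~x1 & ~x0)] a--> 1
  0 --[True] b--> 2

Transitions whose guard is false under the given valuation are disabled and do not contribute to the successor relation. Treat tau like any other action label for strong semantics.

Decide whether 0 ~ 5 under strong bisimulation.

Answer: NOT BISIMILAR

Working:
Refine partition for ~:
  π0 = {{0,1,2,3,4,5}}
  π1 = {{0,3},{1,2},{4},{5}}
  π2 = {{0},{1,2},{3},{4},{5}}
stable after 3 split(s): 5 block(s)
0∈{0}, 5∈{5}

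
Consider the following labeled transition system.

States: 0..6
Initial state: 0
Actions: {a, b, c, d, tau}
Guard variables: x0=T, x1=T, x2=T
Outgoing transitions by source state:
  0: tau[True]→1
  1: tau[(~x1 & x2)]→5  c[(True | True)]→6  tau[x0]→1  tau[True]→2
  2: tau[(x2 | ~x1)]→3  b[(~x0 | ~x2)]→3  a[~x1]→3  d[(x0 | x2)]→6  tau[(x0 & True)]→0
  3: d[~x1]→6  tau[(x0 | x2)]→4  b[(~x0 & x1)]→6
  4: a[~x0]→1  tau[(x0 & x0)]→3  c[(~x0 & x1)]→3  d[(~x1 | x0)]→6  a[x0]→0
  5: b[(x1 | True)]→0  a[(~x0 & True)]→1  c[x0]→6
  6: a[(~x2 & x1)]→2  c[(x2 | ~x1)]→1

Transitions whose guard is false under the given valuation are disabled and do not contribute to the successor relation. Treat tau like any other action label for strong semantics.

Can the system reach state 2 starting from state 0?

Guard filter leaves 14 enabled edge(s).
Layer 0: {0}
Layer 1: {1}  cumulative {0,1}
Layer 2: {2,6}  cumulative {0,1,2,6}
Layer 3: {3}  cumulative {0,1,2,3,6}
Layer 4: {4}  cumulative {0,1,2,3,4,6}
R = {0,1,2,3,4,6}
Path to 2: tau·tau

Answer: REACHABLE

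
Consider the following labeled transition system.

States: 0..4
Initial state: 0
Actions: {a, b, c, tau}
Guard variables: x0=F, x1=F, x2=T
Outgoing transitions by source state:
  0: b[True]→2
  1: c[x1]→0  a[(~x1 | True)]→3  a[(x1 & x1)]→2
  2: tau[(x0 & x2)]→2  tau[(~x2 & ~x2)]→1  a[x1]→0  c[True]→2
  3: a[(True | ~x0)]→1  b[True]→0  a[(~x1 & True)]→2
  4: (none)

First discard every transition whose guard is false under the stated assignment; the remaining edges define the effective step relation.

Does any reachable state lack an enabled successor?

Answer: DEADLOCK-FREE

Trace:
Reachable = {0,2}
  0: b→2  [1 out]
  2: c→2  [1 out]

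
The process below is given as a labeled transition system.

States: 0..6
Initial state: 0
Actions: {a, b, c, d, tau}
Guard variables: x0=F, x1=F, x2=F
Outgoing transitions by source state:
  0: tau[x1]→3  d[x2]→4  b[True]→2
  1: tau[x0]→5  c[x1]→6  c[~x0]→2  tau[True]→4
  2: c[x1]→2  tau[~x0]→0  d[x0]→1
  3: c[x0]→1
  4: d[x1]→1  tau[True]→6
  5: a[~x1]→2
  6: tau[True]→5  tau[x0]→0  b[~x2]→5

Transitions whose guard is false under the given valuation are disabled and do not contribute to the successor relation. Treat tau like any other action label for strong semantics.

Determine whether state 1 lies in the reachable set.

Guard filter leaves 8 enabled edge(s).
L0 = {0}
L1 = {2}  total {0,2}
Reachable = {0,2}

Answer: UNREACHABLE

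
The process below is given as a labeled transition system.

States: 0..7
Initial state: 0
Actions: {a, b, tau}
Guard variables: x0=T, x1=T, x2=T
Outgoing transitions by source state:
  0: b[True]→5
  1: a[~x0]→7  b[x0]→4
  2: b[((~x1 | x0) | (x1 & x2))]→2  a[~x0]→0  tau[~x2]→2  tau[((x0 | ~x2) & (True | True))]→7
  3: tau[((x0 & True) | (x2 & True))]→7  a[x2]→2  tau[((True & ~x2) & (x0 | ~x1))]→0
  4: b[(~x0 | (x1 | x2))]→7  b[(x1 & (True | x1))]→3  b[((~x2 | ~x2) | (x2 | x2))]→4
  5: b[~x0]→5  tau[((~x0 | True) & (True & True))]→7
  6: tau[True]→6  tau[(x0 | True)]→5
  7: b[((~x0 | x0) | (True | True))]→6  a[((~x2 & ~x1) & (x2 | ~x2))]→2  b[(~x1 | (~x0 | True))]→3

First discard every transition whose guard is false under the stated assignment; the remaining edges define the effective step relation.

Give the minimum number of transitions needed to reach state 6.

Answer: 3

Analysis:
Layered search for 6:
  Layer 0: {0}
  Layer 1: {5}
  Layer 2: {7}
  Layer 3: {3,6}
6 enters at depth 3; path b·tau·b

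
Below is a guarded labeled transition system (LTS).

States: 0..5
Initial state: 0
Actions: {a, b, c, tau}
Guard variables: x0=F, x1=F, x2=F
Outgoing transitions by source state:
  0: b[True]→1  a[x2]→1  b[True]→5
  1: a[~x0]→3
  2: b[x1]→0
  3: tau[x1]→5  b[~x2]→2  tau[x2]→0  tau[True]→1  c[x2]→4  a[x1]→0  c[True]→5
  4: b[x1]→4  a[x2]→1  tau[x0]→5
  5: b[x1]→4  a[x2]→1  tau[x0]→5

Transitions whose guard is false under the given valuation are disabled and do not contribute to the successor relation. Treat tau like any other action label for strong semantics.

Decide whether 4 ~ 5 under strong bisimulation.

Answer: BISIMILAR

Trace:
Refine partition for ~:
  π0 = {{0,1,2,3,4,5}}
  π1 = {{0},{1},{2,4,5},{3}}
stable after 2 split(s): 4 block(s)
4∈{2,4,5}, 5∈{2,4,5}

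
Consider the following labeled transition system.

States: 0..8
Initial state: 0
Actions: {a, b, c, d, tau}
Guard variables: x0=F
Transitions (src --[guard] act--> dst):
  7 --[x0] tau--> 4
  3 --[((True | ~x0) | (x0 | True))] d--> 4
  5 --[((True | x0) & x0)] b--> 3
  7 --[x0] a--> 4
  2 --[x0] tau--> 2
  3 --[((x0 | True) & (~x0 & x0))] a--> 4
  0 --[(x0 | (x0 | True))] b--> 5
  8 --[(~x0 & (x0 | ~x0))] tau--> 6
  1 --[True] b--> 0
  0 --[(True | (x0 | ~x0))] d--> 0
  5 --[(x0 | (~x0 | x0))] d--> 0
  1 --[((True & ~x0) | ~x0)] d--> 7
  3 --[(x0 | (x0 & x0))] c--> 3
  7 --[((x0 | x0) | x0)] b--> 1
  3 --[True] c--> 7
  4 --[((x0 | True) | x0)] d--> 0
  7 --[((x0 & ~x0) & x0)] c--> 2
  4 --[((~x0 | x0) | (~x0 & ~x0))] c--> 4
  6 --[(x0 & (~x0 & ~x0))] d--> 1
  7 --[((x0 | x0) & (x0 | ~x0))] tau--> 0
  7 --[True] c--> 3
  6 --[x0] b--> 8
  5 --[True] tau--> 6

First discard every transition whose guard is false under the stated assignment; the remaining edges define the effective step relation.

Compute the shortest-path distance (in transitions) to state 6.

Answer: 2

Analysis:
Layered search for 6:
  depth 0: {0}
  depth 1: {5}
  depth 2: {6}
first hit 6 at d=2 via b·tau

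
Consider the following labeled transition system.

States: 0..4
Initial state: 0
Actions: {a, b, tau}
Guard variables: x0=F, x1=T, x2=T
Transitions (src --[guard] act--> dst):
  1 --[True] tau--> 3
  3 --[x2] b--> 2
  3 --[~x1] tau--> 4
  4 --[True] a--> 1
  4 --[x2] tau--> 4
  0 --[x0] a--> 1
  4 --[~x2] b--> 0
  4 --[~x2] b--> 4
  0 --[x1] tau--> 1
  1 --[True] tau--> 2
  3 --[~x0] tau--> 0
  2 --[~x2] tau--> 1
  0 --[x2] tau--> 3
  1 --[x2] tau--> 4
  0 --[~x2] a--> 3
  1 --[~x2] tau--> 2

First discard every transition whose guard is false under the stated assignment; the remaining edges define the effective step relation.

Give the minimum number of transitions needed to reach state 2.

Answer: 2

Working:
Layered search for 2:
  L0 = {0}
  L1 = {1,3}
  L2 = {2,4}
2 enters at depth 2; path tau·tau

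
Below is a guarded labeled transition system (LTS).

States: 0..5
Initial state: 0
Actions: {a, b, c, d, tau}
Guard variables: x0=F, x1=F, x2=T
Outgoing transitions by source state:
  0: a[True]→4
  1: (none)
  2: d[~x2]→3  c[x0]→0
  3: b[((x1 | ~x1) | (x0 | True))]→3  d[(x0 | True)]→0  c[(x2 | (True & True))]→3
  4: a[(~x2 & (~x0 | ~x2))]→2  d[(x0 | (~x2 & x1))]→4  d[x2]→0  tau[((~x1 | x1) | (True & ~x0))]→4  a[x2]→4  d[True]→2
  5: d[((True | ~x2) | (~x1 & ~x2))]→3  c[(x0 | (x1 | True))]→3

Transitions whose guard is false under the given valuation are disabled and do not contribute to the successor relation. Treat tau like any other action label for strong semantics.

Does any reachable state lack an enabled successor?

Reach set: {0,2,4}
  0: a→4  [1 exit(s)]
  2: ∅  [no exit]
  4: a→4  d→0  d→2  tau→4  [4 exit(s)]
witness 2: a·d

Answer: DEADLOCK at state 2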